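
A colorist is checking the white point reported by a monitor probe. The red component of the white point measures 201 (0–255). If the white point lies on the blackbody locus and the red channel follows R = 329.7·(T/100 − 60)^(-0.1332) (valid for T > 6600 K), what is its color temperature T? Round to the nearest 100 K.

10100 K

(t − 60)^(-0.1332) = 201/329.7 = 0.60965.
t − 60 = 0.60965^(1/-0.1332) = 0.60965^(-7.508) = 41.071, so t = 101.071.
T = 100·t = 10107 K → 10100 K to the nearest 100 K.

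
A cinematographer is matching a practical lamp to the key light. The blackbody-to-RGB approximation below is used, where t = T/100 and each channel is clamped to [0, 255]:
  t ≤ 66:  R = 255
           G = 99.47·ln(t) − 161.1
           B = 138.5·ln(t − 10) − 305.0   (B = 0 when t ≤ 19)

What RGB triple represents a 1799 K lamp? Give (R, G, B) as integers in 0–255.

t = 1799/100 = 17.99; the t ≤ 66 branch applies.
R = 255 by definition for t ≤ 66.
G = 99.47·ln 17.99 − 161.1 = 99.47·2.8898 − 161.1 = 126.350.
t = 17.99 ≤ 19, so B = 0.
Rounded: (255, 126, 0).

(255, 126, 0)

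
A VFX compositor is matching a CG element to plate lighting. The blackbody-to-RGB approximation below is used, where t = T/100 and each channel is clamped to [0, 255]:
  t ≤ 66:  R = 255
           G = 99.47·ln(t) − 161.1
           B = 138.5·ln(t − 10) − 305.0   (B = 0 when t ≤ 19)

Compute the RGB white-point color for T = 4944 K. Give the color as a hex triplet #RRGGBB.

t = 4944/100 = 49.44; the t ≤ 66 branch applies.
R = 255 by definition for t ≤ 66.
G = 99.47·ln 49.44 − 161.1 = 99.47·3.9008 − 161.1 = 226.909.
B = 138.5·ln(49.44 − 10) − 305.0 = 138.5·ln 39.44 − 305.0 = 138.5·3.6748 − 305.0 = 203.957.
Rounded: (255, 227, 204).
In hex: #FFE3CC.

#FFE3CC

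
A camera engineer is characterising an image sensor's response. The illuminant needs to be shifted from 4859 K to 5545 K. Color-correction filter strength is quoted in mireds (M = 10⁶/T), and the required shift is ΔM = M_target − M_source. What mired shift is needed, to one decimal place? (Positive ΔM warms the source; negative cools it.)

M_source = 10⁶/4859 = 205.804; M_target = 10⁶/5545 = 180.343.
ΔM = 180.343 − 205.804 = -25.461 → -25.5 mireds, a cooling shift.

-25.5 mireds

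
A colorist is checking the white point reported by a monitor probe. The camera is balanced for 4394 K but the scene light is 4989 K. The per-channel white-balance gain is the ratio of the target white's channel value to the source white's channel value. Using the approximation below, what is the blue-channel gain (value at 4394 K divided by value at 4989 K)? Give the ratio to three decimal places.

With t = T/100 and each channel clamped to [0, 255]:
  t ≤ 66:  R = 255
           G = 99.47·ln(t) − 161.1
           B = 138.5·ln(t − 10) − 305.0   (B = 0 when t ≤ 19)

At 4989 K (t = 49.89):
  B = 138.5·ln(49.89 − 10) − 305.0 = 138.5·ln 39.89 − 305.0 = 138.5·3.6861 − 305.0 = 205.528.
At 4394 K (t = 43.94):
  B = 138.5·ln(43.94 − 10) − 305.0 = 138.5·ln 33.94 − 305.0 = 138.5·3.5246 − 305.0 = 183.156.
Gain = 183.156 / 205.528 = 0.8911 → 0.891.

0.891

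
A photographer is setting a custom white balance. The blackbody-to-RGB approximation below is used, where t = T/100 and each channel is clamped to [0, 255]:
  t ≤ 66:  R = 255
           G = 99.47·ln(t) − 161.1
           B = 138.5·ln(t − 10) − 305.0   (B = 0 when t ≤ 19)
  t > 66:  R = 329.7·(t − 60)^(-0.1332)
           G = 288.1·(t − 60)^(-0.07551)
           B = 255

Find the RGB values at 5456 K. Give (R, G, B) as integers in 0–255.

t = 5456/100 = 54.56; the t ≤ 66 branch applies.
R = 255 by definition for t ≤ 66.
G = 99.47·ln 54.56 − 161.1 = 99.47·3.9993 − 161.1 = 236.710.
B = 138.5·ln(54.56 − 10) − 305.0 = 138.5·ln 44.56 − 305.0 = 138.5·3.7968 − 305.0 = 220.862.
Rounded: (255, 237, 221).

(255, 237, 221)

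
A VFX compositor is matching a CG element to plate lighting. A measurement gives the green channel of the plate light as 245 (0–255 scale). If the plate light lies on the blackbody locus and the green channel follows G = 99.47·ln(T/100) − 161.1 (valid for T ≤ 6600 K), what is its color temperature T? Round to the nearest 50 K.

5950 K

ln t = (245 + 161.1) / 99.47 = 4.0826.
t = e^4.0826 = 59.302.
T = 100·t = 5930 K → 5950 K to the nearest 50 K.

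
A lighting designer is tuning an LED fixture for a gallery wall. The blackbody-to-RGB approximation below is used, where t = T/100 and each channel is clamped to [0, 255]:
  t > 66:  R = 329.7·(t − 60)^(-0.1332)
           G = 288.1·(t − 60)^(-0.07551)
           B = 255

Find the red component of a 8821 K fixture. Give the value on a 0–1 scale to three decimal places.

0.829

t = 8821/100 = 88.21; the t > 66 branch applies.
R = 329.7·(88.21 − 60)^(-0.1332) = 329.7·28.21^(-0.1332) = 329.7·0.64092 = 211.313.
On a 0–1 scale: 211.313/255 = 0.8287 → 0.829.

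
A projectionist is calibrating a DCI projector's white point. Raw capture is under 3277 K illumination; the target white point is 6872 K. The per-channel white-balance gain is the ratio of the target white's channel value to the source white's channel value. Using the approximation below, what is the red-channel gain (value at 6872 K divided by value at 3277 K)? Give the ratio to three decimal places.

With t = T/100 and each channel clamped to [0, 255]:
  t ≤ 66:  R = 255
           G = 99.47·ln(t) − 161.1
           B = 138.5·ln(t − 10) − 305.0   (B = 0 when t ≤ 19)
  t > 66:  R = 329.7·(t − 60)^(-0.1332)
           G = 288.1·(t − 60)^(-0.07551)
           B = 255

At 3277 K (t = 32.77):
  R = 255 by definition for t ≤ 66.
At 6872 K (t = 68.72):
  R = 329.7·(68.72 − 60)^(-0.1332) = 329.7·8.72^(-0.1332) = 329.7·0.74942 = 247.083.
Gain = 247.083 / 255.000 = 0.9690 → 0.969.

0.969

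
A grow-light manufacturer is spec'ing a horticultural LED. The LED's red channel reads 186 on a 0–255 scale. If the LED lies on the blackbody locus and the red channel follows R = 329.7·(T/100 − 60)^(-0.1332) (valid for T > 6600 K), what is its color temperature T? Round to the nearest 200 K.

13400 K

(t − 60)^(-0.1332) = 186/329.7 = 0.56415.
t − 60 = 0.56415^(1/-0.1332) = 0.56415^(-7.508) = 73.521, so t = 133.521.
T = 100·t = 13352 K → 13400 K to the nearest 200 K.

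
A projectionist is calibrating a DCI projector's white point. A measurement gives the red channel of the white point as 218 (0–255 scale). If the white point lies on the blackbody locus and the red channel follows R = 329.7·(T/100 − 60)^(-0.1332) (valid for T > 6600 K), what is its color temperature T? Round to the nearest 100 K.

8200 K

(t − 60)^(-0.1332) = 218/329.7 = 0.66121.
t − 60 = 0.66121^(1/-0.1332) = 0.66121^(-7.508) = 22.326, so t = 82.326.
T = 100·t = 8233 K → 8200 K to the nearest 100 K.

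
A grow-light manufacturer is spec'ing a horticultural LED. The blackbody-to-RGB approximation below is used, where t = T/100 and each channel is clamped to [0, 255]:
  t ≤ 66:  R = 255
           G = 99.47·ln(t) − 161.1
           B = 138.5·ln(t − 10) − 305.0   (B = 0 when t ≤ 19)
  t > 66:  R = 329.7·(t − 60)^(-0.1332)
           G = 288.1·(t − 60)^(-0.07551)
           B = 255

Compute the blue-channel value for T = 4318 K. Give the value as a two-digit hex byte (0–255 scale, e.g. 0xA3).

0xB4

t = 4318/100 = 43.18; the t ≤ 66 branch applies.
B = 138.5·ln(43.18 − 10) − 305.0 = 138.5·ln 33.18 − 305.0 = 138.5·3.5019 − 305.0 = 180.020.
Rounded: 180; in hex, 0xB4.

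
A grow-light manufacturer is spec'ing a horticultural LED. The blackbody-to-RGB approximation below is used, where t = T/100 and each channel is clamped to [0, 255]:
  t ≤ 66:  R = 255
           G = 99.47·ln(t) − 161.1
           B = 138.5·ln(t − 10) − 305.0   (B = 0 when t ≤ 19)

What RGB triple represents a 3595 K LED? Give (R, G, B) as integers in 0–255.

(255, 195, 146)

t = 3595/100 = 35.95; the t ≤ 66 branch applies.
R = 255 by definition for t ≤ 66.
G = 99.47·ln 35.95 − 161.1 = 99.47·3.5821 − 161.1 = 195.214.
B = 138.5·ln(35.95 − 10) − 305.0 = 138.5·ln 25.95 − 305.0 = 138.5·3.2562 − 305.0 = 145.980.
Rounded: (255, 195, 146).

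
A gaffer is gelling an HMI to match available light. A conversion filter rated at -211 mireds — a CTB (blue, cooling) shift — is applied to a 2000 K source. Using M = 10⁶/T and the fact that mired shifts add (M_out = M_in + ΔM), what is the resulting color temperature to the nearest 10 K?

M_in = 10⁶/2000 = 500.00 mireds.
M_out = 500.00 + (-211) = 289.00 mireds.
T_out = 10⁶/289.00 = 3460.2 K → 3460 K.

3460 K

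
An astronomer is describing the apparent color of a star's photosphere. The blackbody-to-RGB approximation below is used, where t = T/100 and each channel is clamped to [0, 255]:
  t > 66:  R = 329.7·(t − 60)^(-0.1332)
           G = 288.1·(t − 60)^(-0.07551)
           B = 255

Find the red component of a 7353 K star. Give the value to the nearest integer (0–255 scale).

t = 7353/100 = 73.53; the t > 66 branch applies.
R = 329.7·(73.53 − 60)^(-0.1332) = 329.7·13.53^(-0.1332) = 329.7·0.70682 = 233.040.
Rounded: 233.

233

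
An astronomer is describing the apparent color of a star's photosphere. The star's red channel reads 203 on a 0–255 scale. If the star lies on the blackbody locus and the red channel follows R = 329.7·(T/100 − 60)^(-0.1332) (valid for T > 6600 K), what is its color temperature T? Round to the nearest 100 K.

(t − 60)^(-0.1332) = 203/329.7 = 0.61571.
t − 60 = 0.61571^(1/-0.1332) = 0.61571^(-7.508) = 38.129, so t = 98.129.
T = 100·t = 9813 K → 9800 K to the nearest 100 K.

9800 K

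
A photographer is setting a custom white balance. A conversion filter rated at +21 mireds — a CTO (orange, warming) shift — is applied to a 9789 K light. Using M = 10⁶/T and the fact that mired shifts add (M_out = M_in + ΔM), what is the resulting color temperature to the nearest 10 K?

M_in = 10⁶/9789 = 102.16 mireds.
M_out = 102.16 + (+21) = 123.16 mireds.
T_out = 10⁶/123.16 = 8119.8 K → 8120 K.

8120 K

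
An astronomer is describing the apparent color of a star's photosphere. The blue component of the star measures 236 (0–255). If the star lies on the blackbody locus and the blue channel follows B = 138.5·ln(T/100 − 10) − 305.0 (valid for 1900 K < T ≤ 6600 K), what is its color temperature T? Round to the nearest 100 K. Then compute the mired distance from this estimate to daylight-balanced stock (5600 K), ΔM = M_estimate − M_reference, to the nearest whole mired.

ln(t − 10) = (236 + 305.0) / 138.5 = 3.9061.
t − 10 = e^3.9061 = 49.707, so t = 59.707.
T = 100·t = 5971 K → 6000 K to the nearest 100 K.
M_estimate = 10⁶/6000 = 166.67; M_reference = 10⁶/5600 = 178.57.
ΔM = 166.67 − 178.57 = -11.90 → -12 mireds.

-12 mireds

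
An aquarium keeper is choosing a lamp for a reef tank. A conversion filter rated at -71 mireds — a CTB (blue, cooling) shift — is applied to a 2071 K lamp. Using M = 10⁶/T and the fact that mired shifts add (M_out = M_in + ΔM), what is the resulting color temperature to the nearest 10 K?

2430 K

M_in = 10⁶/2071 = 482.86 mireds.
M_out = 482.86 + (-71) = 411.86 mireds.
T_out = 10⁶/411.86 = 2428.0 K → 2430 K.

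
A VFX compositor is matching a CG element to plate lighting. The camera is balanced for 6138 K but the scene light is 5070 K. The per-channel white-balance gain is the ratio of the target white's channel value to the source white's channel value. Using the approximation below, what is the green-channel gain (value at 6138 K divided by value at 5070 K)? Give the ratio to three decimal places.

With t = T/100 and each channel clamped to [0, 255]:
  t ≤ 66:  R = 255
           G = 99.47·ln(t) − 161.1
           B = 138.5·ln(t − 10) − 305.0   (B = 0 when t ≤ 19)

1.083

At 5070 K (t = 50.7):
  G = 99.47·ln 50.7 − 161.1 = 99.47·3.9259 − 161.1 = 229.412.
At 6138 K (t = 61.38):
  G = 99.47·ln 61.38 − 161.1 = 99.47·4.1171 − 161.1 = 248.426.
Gain = 248.426 / 229.412 = 1.0829 → 1.083.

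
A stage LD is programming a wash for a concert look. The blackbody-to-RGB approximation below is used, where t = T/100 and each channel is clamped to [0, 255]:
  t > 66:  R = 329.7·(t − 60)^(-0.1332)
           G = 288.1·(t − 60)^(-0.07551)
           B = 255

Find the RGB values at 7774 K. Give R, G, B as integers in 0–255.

t = 7774/100 = 77.74; the t > 66 branch applies.
R = 329.7·(77.74 − 60)^(-0.1332) = 329.7·17.74^(-0.1332) = 329.7·0.68177 = 224.780.
G = 288.1·(77.74 − 60)^(-0.07551) = 288.1·17.74^(-0.07551) = 288.1·0.80481 = 231.865.
B = 255 by definition for t > 66.
Rounded: (225, 232, 255).

R=225, G=232, B=255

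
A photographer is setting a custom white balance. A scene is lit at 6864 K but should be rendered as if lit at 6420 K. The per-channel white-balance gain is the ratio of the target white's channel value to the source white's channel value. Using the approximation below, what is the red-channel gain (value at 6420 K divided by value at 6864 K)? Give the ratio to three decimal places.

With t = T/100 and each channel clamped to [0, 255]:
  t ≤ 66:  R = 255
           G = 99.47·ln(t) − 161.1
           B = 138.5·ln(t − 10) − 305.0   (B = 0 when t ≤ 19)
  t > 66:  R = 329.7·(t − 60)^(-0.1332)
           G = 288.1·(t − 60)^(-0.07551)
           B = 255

At 6864 K (t = 68.64):
  R = 329.7·(68.64 − 60)^(-0.1332) = 329.7·8.64^(-0.1332) = 329.7·0.75034 = 247.386.
At 6420 K (t = 64.2):
  R = 255 by definition for t ≤ 66.
Gain = 255.000 / 247.386 = 1.0308 → 1.031.

1.031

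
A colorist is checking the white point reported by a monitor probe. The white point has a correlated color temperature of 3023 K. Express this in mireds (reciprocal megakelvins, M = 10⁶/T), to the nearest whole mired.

M = 10⁶ / 3023 = 330.797 → 331 mireds.

331 mireds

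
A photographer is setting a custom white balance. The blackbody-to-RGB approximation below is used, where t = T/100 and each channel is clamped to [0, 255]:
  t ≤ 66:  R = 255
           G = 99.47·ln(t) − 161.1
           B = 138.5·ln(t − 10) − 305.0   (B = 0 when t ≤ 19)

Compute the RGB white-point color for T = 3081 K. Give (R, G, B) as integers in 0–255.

t = 3081/100 = 30.81; the t ≤ 66 branch applies.
R = 255 by definition for t ≤ 66.
G = 99.47·ln 30.81 − 161.1 = 99.47·3.4278 − 161.1 = 179.867.
B = 138.5·ln(30.81 − 10) − 305.0 = 138.5·ln 20.81 − 305.0 = 138.5·3.0354 − 305.0 = 115.408.
Rounded: (255, 180, 115).

(255, 180, 115)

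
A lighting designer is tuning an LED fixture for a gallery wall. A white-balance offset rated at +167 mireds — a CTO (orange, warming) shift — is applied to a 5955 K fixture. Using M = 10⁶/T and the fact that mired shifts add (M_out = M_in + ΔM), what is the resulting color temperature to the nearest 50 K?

M_in = 10⁶/5955 = 167.93 mireds.
M_out = 167.93 + (+167) = 334.93 mireds.
T_out = 10⁶/334.93 = 2985.7 K → 3000 K.

3000 K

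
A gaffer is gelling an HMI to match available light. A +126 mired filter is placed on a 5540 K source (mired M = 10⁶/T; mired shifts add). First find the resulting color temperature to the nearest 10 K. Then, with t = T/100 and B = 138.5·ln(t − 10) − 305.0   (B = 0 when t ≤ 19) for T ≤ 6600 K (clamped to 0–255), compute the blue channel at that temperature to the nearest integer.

M_in = 10⁶/5540 = 180.51; M_out = 180.51 + (+126) = 306.51.
T_out = 10⁶/306.51 = 3262.6 K → 3260 K; t = 32.6.
B = 138.5·ln(32.6 − 10) − 305.0 = 138.5·ln 22.6 − 305.0 = 138.5·3.1179 − 305.0 = 126.836.
Rounded: 127.

127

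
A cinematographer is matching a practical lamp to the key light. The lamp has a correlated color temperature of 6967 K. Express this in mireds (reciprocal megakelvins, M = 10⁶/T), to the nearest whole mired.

144 mireds

M = 10⁶ / 6967 = 143.534 → 144 mireds.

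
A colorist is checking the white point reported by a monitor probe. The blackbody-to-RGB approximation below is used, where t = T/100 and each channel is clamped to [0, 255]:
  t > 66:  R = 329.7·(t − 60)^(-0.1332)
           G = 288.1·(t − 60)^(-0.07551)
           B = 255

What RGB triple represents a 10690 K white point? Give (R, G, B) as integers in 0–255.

(197, 215, 255)

t = 10690/100 = 106.9; the t > 66 branch applies.
R = 329.7·(106.9 − 60)^(-0.1332) = 329.7·46.9^(-0.1332) = 329.7·0.59896 = 197.478.
G = 288.1·(106.9 − 60)^(-0.07551) = 288.1·46.9^(-0.07551) = 288.1·0.74784 = 215.453.
B = 255 by definition for t > 66.
Rounded: (197, 215, 255).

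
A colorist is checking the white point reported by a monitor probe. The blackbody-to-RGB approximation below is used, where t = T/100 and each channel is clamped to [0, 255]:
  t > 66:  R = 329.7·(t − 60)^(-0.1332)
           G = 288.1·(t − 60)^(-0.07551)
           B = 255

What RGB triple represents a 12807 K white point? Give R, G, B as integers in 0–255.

t = 12807/100 = 128.07; the t > 66 branch applies.
R = 329.7·(128.07 − 60)^(-0.1332) = 329.7·68.07^(-0.1332) = 329.7·0.56997 = 187.918.
G = 288.1·(128.07 − 60)^(-0.07551) = 288.1·68.07^(-0.07551) = 288.1·0.72710 = 209.477.
B = 255 by definition for t > 66.
Rounded: (188, 209, 255).

R=188, G=209, B=255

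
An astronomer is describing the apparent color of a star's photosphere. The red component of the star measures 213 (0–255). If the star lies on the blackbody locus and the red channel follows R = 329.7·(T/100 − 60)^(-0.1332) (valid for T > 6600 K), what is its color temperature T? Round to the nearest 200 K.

(t − 60)^(-0.1332) = 213/329.7 = 0.64604.
t − 60 = 0.64604^(1/-0.1332) = 0.64604^(-7.508) = 26.575, so t = 86.575.
T = 100·t = 8657 K → 8600 K to the nearest 200 K.

8600 K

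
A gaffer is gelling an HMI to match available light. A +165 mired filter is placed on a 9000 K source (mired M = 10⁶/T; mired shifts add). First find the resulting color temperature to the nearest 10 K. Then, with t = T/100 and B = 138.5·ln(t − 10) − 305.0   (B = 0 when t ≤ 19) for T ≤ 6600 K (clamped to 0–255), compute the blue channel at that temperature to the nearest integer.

M_in = 10⁶/9000 = 111.11; M_out = 111.11 + (+165) = 276.11.
T_out = 10⁶/276.11 = 3621.7 K → 3620 K; t = 36.2.
B = 138.5·ln(36.2 − 10) − 305.0 = 138.5·ln 26.2 − 305.0 = 138.5·3.2658 − 305.0 = 147.308.
Rounded: 147.

147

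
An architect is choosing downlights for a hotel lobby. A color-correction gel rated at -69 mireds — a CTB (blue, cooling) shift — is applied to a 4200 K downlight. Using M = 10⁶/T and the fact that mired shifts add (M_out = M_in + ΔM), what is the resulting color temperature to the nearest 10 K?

M_in = 10⁶/4200 = 238.10 mireds.
M_out = 238.10 + (-69) = 169.10 mireds.
T_out = 10⁶/169.10 = 5913.8 K → 5910 K.

5910 K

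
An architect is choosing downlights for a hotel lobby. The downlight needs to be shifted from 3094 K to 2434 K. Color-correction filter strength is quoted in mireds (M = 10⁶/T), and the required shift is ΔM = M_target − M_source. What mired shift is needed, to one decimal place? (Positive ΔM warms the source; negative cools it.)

+87.6 mireds

M_source = 10⁶/3094 = 323.206; M_target = 10⁶/2434 = 410.846.
ΔM = 410.846 − 323.206 = 87.640 → +87.6 mireds, a warming shift.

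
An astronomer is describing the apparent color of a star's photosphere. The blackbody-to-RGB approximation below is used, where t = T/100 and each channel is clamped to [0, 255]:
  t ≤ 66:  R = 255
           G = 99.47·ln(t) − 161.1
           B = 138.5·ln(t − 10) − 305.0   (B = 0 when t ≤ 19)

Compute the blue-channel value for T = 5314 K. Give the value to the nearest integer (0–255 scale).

t = 5314/100 = 53.14; the t ≤ 66 branch applies.
B = 138.5·ln(53.14 − 10) − 305.0 = 138.5·ln 43.14 − 305.0 = 138.5·3.7645 − 305.0 = 216.376.
Rounded: 216.

216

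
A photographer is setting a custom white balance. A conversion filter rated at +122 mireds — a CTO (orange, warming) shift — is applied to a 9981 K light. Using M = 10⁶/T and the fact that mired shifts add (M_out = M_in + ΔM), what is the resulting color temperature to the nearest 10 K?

M_in = 10⁶/9981 = 100.19 mireds.
M_out = 100.19 + (+122) = 222.19 mireds.
T_out = 10⁶/222.19 = 4500.6 K → 4500 K.

4500 K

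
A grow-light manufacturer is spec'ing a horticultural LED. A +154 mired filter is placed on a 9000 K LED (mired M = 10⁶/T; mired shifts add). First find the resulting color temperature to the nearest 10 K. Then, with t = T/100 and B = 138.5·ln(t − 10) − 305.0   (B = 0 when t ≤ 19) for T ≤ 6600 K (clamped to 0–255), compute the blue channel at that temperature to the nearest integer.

155

M_in = 10⁶/9000 = 111.11; M_out = 111.11 + (+154) = 265.11.
T_out = 10⁶/265.11 = 3772.0 K → 3770 K; t = 37.7.
B = 138.5·ln(37.7 − 10) − 305.0 = 138.5·ln 27.7 − 305.0 = 138.5·3.3214 − 305.0 = 155.018.
Rounded: 155.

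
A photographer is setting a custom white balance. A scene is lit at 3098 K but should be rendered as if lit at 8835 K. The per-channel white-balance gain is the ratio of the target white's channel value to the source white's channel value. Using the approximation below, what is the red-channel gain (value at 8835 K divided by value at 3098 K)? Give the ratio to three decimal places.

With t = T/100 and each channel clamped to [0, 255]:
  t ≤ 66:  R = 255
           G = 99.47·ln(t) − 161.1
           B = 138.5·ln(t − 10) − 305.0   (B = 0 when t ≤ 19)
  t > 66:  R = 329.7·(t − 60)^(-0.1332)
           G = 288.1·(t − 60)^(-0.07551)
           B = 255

At 3098 K (t = 30.98):
  R = 255 by definition for t ≤ 66.
At 8835 K (t = 88.35):
  R = 329.7·(88.35 − 60)^(-0.1332) = 329.7·28.35^(-0.1332) = 329.7·0.64050 = 211.173.
Gain = 211.173 / 255.000 = 0.8281 → 0.828.

0.828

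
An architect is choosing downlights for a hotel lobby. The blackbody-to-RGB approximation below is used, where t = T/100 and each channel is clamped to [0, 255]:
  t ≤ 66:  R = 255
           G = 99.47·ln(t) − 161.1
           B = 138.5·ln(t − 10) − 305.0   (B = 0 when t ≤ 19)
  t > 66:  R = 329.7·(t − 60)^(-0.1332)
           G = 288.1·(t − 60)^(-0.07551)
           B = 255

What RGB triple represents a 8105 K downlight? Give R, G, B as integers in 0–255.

t = 8105/100 = 81.05; the t > 66 branch applies.
R = 329.7·(81.05 − 60)^(-0.1332) = 329.7·21.05^(-0.1332) = 329.7·0.66641 = 219.716.
G = 288.1·(81.05 − 60)^(-0.07551) = 288.1·21.05^(-0.07551) = 288.1·0.79448 = 228.889.
B = 255 by definition for t > 66.
Rounded: (220, 229, 255).

R=220, G=229, B=255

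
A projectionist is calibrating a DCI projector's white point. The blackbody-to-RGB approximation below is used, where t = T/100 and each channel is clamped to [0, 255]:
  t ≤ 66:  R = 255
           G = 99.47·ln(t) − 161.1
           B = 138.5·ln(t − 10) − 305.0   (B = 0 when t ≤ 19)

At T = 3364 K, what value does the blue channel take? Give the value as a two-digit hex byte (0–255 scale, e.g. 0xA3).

t = 3364/100 = 33.64; the t ≤ 66 branch applies.
B = 138.5·ln(33.64 − 10) − 305.0 = 138.5·ln 23.64 − 305.0 = 138.5·3.1629 − 305.0 = 133.067.
Rounded: 133; in hex, 0x85.

0x85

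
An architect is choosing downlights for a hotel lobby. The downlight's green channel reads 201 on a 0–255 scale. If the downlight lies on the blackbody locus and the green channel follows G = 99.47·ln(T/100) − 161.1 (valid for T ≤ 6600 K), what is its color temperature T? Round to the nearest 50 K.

3800 K

ln t = (201 + 161.1) / 99.47 = 3.6403.
t = e^3.6403 = 38.103.
T = 100·t = 3810 K → 3800 K to the nearest 50 K.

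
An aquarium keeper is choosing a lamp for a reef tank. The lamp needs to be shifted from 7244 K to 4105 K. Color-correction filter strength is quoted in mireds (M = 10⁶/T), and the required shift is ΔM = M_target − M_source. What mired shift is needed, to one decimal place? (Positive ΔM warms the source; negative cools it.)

M_source = 10⁶/7244 = 138.045; M_target = 10⁶/4105 = 243.605.
ΔM = 243.605 − 138.045 = 105.560 → +105.6 mireds, a warming shift.

+105.6 mireds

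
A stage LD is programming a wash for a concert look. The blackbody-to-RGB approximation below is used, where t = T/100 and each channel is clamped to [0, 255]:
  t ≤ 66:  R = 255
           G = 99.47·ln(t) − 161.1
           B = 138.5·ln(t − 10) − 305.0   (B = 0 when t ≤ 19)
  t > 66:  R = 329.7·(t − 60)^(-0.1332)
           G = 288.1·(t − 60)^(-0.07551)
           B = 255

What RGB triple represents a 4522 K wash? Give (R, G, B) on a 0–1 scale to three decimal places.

t = 4522/100 = 45.22; the t ≤ 66 branch applies.
R = 255 by definition for t ≤ 66.
G = 99.47·ln 45.22 − 161.1 = 99.47·3.8115 − 161.1 = 218.034.
B = 138.5·ln(45.22 − 10) − 305.0 = 138.5·ln 35.22 − 305.0 = 138.5·3.5616 − 305.0 = 188.284.
Dividing each by 255: (1.0000, 0.8550, 0.7384) → (1.000, 0.855, 0.738).

(1.000, 0.855, 0.738)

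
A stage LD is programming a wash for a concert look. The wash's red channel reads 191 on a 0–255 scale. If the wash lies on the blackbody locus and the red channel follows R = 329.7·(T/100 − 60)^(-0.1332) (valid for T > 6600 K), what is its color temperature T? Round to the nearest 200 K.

12000 K

(t − 60)^(-0.1332) = 191/329.7 = 0.57931.
t − 60 = 0.57931^(1/-0.1332) = 0.57931^(-7.508) = 60.245, so t = 120.245.
T = 100·t = 12025 K → 12000 K to the nearest 200 K.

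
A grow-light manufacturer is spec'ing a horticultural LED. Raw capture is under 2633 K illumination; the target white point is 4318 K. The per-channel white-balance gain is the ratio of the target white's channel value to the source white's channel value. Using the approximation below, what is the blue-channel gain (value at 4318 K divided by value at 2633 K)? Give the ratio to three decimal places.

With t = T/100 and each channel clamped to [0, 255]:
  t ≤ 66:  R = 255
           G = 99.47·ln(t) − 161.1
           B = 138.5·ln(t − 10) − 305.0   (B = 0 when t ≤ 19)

At 2633 K (t = 26.33):
  B = 138.5·ln(26.33 − 10) − 305.0 = 138.5·ln 16.33 − 305.0 = 138.5·2.7930 − 305.0 = 81.831.
At 4318 K (t = 43.18):
  B = 138.5·ln(43.18 − 10) − 305.0 = 138.5·ln 33.18 − 305.0 = 138.5·3.5019 − 305.0 = 180.020.
Gain = 180.020 / 81.831 = 2.1999 → 2.200.

2.200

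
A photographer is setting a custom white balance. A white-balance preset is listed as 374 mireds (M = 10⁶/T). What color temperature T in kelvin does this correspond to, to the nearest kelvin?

T = 10⁶ / 374 = 2673.80 K → 2674 K.

2674 K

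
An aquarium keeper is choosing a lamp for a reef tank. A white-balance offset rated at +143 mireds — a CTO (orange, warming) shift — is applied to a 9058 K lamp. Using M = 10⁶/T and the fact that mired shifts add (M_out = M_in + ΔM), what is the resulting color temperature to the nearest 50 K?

3950 K

M_in = 10⁶/9058 = 110.40 mireds.
M_out = 110.40 + (+143) = 253.40 mireds.
T_out = 10⁶/253.40 = 3946.3 K → 3950 K.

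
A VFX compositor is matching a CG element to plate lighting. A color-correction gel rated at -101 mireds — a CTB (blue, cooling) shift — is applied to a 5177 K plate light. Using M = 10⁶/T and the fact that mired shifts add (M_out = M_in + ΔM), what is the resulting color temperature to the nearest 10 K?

10850 K

M_in = 10⁶/5177 = 193.16 mireds.
M_out = 193.16 + (-101) = 92.16 mireds.
T_out = 10⁶/92.16 = 10850.5 K → 10850 K.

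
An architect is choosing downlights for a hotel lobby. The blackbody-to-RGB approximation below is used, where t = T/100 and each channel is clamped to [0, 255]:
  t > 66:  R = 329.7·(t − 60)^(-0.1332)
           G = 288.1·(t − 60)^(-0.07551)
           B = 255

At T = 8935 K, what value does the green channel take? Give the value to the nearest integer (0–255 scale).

223

t = 8935/100 = 89.35; the t > 66 branch applies.
G = 288.1·(89.35 − 60)^(-0.07551) = 288.1·29.35^(-0.07551) = 288.1·0.77478 = 223.215.
Rounded: 223.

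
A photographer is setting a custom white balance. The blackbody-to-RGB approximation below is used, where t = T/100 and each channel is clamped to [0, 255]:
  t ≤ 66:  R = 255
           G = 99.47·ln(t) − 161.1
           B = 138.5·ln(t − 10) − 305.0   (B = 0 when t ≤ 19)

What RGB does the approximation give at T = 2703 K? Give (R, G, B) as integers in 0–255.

t = 2703/100 = 27.03; the t ≤ 66 branch applies.
R = 255 by definition for t ≤ 66.
G = 99.47·ln 27.03 − 161.1 = 99.47·3.2969 − 161.1 = 166.847.
B = 138.5·ln(27.03 − 10) − 305.0 = 138.5·ln 17.03 − 305.0 = 138.5·2.8350 − 305.0 = 87.644.
Rounded: (255, 167, 88).

(255, 167, 88)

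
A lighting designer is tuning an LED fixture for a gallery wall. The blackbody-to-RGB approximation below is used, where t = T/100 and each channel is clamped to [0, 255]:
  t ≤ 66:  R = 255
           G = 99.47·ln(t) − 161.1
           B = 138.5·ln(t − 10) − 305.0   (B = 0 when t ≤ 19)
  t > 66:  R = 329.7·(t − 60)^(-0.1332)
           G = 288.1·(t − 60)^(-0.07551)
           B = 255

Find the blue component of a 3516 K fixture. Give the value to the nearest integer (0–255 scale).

t = 3516/100 = 35.16; the t ≤ 66 branch applies.
B = 138.5·ln(35.16 − 10) − 305.0 = 138.5·ln 25.16 − 305.0 = 138.5·3.2253 − 305.0 = 141.698.
Rounded: 142.

142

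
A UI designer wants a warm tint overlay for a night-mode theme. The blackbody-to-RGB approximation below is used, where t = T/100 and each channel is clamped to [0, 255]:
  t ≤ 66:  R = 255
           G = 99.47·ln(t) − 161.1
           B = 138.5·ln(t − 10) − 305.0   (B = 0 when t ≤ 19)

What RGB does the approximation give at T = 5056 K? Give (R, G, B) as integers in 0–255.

(255, 229, 208)

t = 5056/100 = 50.56; the t ≤ 66 branch applies.
R = 255 by definition for t ≤ 66.
G = 99.47·ln 50.56 − 161.1 = 99.47·3.9232 − 161.1 = 229.137.
B = 138.5·ln(50.56 − 10) − 305.0 = 138.5·ln 40.56 − 305.0 = 138.5·3.7028 − 305.0 = 207.835.
Rounded: (255, 229, 208).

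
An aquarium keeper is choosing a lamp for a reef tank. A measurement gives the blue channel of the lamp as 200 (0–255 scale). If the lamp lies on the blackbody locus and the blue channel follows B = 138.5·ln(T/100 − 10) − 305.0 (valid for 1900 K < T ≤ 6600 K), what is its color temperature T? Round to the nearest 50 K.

4850 K

ln(t − 10) = (200 + 305.0) / 138.5 = 3.6462.
t − 10 = e^3.6462 = 38.329, so t = 48.329.
T = 100·t = 4833 K → 4850 K to the nearest 50 K.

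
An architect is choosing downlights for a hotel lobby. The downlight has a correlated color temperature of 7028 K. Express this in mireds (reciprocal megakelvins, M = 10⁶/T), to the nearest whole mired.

M = 10⁶ / 7028 = 142.288 → 142 mireds.

142 mireds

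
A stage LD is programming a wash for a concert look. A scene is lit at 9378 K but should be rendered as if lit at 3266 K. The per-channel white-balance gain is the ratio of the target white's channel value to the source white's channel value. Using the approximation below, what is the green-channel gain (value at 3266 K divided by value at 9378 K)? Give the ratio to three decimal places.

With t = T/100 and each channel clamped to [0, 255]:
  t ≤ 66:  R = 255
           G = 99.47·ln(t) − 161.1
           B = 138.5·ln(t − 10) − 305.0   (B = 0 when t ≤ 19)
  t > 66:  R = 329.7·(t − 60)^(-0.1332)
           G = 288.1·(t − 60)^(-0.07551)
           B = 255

At 9378 K (t = 93.78):
  G = 288.1·(93.78 − 60)^(-0.07551) = 288.1·33.78^(-0.07551) = 288.1·0.76660 = 220.859.
At 3266 K (t = 32.66):
  G = 99.47·ln 32.66 − 161.1 = 99.47·3.4862 − 161.1 = 185.667.
Gain = 185.667 / 220.859 = 0.8407 → 0.841.

0.841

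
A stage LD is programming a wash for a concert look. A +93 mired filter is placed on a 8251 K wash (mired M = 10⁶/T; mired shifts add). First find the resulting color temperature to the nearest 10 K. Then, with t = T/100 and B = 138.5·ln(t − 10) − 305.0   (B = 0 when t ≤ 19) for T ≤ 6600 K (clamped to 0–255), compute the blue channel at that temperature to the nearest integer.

194

M_in = 10⁶/8251 = 121.20; M_out = 121.20 + (+93) = 214.20.
T_out = 10⁶/214.20 = 4668.6 K → 4670 K; t = 46.7.
B = 138.5·ln(46.7 − 10) − 305.0 = 138.5·ln 36.7 − 305.0 = 138.5·3.6028 − 305.0 = 193.985.
Rounded: 194.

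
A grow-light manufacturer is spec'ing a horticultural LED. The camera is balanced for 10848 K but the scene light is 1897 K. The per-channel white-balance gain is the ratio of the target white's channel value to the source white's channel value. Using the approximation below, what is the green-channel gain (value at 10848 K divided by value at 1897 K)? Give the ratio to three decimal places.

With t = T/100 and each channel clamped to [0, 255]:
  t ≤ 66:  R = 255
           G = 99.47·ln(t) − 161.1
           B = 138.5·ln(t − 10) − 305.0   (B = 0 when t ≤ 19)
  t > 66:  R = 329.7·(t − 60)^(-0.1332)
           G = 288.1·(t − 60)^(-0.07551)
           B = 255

At 1897 K (t = 18.97):
  G = 99.47·ln 18.97 − 161.1 = 99.47·2.9429 − 161.1 = 131.626.
At 10848 K (t = 108.48):
  G = 288.1·(108.48 − 60)^(-0.07551) = 288.1·48.48^(-0.07551) = 288.1·0.74597 = 214.915.
Gain = 214.915 / 131.626 = 1.6328 → 1.633.

1.633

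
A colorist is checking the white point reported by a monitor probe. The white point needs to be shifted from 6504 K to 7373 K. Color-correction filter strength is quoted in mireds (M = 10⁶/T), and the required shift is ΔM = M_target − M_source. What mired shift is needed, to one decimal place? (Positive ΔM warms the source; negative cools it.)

-18.1 mireds

M_source = 10⁶/6504 = 153.752; M_target = 10⁶/7373 = 135.630.
ΔM = 135.630 − 153.752 = -18.122 → -18.1 mireds, a cooling shift.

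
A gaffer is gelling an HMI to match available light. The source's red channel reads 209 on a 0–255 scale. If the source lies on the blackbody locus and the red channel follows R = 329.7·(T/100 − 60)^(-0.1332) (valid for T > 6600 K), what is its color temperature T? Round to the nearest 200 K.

(t − 60)^(-0.1332) = 209/329.7 = 0.63391.
t − 60 = 0.63391^(1/-0.1332) = 0.63391^(-7.508) = 30.639, so t = 90.639.
T = 100·t = 9064 K → 9000 K to the nearest 200 K.

9000 K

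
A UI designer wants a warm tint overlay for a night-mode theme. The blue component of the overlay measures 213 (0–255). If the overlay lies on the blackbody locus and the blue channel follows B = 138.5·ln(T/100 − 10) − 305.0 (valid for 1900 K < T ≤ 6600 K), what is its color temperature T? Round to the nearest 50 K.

ln(t − 10) = (213 + 305.0) / 138.5 = 3.7401.
t − 10 = e^3.7401 = 42.101, so t = 52.101.
T = 100·t = 5210 K → 5200 K to the nearest 50 K.

5200 K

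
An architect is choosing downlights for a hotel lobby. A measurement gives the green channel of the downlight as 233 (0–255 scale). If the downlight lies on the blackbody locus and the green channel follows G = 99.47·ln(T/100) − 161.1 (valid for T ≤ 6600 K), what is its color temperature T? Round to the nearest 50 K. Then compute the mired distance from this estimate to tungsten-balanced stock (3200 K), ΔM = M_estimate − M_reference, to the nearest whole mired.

-122 mireds

ln t = (233 + 161.1) / 99.47 = 3.9620.
t = e^3.9620 = 52.562.
T = 100·t = 5256 K → 5250 K to the nearest 50 K.
M_estimate = 10⁶/5250 = 190.48; M_reference = 10⁶/3200 = 312.50.
ΔM = 190.48 − 312.50 = -122.02 → -122 mireds.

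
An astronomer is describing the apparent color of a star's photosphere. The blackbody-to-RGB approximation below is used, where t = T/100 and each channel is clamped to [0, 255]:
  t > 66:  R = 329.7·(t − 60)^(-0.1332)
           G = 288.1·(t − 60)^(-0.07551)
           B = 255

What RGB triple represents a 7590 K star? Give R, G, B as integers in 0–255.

R=228, G=234, B=255

t = 7590/100 = 75.9; the t > 66 branch applies.
R = 329.7·(75.9 − 60)^(-0.1332) = 329.7·15.9^(-0.1332) = 329.7·0.69179 = 228.083.
G = 288.1·(75.9 − 60)^(-0.07551) = 288.1·15.9^(-0.07551) = 288.1·0.81149 = 233.790.
B = 255 by definition for t > 66.
Rounded: (228, 234, 255).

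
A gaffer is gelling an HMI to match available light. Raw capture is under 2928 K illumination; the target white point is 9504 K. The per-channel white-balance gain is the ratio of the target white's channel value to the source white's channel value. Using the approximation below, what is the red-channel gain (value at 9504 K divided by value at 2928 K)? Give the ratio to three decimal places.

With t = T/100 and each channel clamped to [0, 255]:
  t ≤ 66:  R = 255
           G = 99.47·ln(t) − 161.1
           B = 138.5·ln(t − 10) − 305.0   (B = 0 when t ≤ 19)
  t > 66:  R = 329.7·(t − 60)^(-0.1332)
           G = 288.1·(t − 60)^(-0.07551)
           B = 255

At 2928 K (t = 29.28):
  R = 255 by definition for t ≤ 66.
At 9504 K (t = 95.04):
  R = 329.7·(95.04 − 60)^(-0.1332) = 329.7·35.04^(-0.1332) = 329.7·0.62268 = 205.297.
Gain = 205.297 / 255.000 = 0.8051 → 0.805.

0.805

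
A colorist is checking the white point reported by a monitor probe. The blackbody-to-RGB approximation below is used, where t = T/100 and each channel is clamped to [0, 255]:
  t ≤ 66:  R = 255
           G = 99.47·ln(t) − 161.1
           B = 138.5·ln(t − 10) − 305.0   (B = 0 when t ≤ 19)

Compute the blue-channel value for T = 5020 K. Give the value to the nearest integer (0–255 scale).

207

t = 5020/100 = 50.2; the t ≤ 66 branch applies.
B = 138.5·ln(50.2 − 10) − 305.0 = 138.5·ln 40.2 − 305.0 = 138.5·3.6939 − 305.0 = 206.601.
Rounded: 207.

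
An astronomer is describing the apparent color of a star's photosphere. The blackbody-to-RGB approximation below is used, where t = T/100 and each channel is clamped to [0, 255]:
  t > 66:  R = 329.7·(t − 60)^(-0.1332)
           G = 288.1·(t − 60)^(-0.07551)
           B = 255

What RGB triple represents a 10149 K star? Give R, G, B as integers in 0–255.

t = 10149/100 = 101.49; the t > 66 branch applies.
R = 329.7·(101.49 − 60)^(-0.1332) = 329.7·41.49^(-0.1332) = 329.7·0.60882 = 200.728.
G = 288.1·(101.49 − 60)^(-0.07551) = 288.1·41.49^(-0.07551) = 288.1·0.75480 = 217.456.
B = 255 by definition for t > 66.
Rounded: (201, 217, 255).

R=201, G=217, B=255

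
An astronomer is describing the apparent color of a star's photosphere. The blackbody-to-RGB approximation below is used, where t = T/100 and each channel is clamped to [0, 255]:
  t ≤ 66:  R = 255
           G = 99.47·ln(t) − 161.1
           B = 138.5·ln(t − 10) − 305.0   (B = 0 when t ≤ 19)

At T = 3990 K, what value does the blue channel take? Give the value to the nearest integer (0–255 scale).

166

t = 3990/100 = 39.9; the t ≤ 66 branch applies.
B = 138.5·ln(39.9 − 10) − 305.0 = 138.5·ln 29.9 − 305.0 = 138.5·3.3979 − 305.0 = 165.603.
Rounded: 166.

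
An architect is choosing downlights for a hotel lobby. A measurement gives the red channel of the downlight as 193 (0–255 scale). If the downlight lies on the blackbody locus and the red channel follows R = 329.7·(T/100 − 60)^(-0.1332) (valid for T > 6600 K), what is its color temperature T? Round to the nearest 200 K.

(t − 60)^(-0.1332) = 193/329.7 = 0.58538.
t − 60 = 0.58538^(1/-0.1332) = 0.58538^(-7.508) = 55.713, so t = 115.713.
T = 100·t = 11571 K → 11600 K to the nearest 200 K.

11600 K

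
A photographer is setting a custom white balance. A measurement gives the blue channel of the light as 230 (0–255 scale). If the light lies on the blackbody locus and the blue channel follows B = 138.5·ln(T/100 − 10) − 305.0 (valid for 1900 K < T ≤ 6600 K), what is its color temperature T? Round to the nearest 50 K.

5750 K

ln(t − 10) = (230 + 305.0) / 138.5 = 3.8628.
t − 10 = e^3.8628 = 47.599, so t = 57.599.
T = 100·t = 5760 K → 5750 K to the nearest 50 K.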